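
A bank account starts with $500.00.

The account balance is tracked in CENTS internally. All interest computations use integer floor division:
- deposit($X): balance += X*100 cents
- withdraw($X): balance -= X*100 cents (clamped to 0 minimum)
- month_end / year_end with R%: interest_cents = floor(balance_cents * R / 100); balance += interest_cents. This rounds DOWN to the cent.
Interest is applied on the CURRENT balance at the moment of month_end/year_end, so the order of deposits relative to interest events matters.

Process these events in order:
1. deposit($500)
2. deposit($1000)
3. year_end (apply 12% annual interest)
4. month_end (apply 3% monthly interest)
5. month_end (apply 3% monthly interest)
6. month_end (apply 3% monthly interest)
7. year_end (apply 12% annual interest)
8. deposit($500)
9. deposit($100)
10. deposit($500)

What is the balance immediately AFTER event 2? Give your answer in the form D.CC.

After 1 (deposit($500)): balance=$1000.00 total_interest=$0.00
After 2 (deposit($1000)): balance=$2000.00 total_interest=$0.00

Answer: 2000.00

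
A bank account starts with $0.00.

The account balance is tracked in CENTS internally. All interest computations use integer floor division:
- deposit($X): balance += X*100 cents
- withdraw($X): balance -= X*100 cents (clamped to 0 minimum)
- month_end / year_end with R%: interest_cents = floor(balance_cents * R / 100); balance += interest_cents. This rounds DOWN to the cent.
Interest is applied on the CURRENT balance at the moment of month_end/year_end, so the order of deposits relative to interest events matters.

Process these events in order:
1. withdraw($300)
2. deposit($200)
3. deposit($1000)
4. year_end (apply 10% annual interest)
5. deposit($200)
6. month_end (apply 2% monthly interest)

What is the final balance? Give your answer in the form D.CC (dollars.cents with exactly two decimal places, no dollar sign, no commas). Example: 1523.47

After 1 (withdraw($300)): balance=$0.00 total_interest=$0.00
After 2 (deposit($200)): balance=$200.00 total_interest=$0.00
After 3 (deposit($1000)): balance=$1200.00 total_interest=$0.00
After 4 (year_end (apply 10% annual interest)): balance=$1320.00 total_interest=$120.00
After 5 (deposit($200)): balance=$1520.00 total_interest=$120.00
After 6 (month_end (apply 2% monthly interest)): balance=$1550.40 total_interest=$150.40

Answer: 1550.40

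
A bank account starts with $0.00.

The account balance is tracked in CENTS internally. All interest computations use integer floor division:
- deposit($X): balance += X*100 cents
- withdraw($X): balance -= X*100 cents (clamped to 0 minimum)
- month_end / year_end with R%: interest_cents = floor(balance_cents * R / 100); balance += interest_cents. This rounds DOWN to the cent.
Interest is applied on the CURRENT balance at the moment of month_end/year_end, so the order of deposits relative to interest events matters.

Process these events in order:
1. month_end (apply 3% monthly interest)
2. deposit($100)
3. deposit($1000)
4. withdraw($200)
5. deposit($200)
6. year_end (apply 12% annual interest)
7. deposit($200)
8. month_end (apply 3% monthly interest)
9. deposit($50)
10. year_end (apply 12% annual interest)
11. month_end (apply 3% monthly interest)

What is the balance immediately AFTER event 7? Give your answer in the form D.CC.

After 1 (month_end (apply 3% monthly interest)): balance=$0.00 total_interest=$0.00
After 2 (deposit($100)): balance=$100.00 total_interest=$0.00
After 3 (deposit($1000)): balance=$1100.00 total_interest=$0.00
After 4 (withdraw($200)): balance=$900.00 total_interest=$0.00
After 5 (deposit($200)): balance=$1100.00 total_interest=$0.00
After 6 (year_end (apply 12% annual interest)): balance=$1232.00 total_interest=$132.00
After 7 (deposit($200)): balance=$1432.00 total_interest=$132.00

Answer: 1432.00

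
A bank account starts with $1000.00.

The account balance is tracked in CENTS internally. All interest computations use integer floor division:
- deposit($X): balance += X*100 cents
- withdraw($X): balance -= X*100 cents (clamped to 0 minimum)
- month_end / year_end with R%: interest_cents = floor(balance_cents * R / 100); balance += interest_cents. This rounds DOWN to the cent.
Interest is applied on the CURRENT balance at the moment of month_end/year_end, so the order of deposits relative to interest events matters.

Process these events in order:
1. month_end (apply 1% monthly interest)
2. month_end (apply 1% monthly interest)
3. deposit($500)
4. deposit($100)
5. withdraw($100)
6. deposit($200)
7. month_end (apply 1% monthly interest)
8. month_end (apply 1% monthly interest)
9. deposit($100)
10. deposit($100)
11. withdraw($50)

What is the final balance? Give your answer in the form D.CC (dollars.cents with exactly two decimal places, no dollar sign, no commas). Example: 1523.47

After 1 (month_end (apply 1% monthly interest)): balance=$1010.00 total_interest=$10.00
After 2 (month_end (apply 1% monthly interest)): balance=$1020.10 total_interest=$20.10
After 3 (deposit($500)): balance=$1520.10 total_interest=$20.10
After 4 (deposit($100)): balance=$1620.10 total_interest=$20.10
After 5 (withdraw($100)): balance=$1520.10 total_interest=$20.10
After 6 (deposit($200)): balance=$1720.10 total_interest=$20.10
After 7 (month_end (apply 1% monthly interest)): balance=$1737.30 total_interest=$37.30
After 8 (month_end (apply 1% monthly interest)): balance=$1754.67 total_interest=$54.67
After 9 (deposit($100)): balance=$1854.67 total_interest=$54.67
After 10 (deposit($100)): balance=$1954.67 total_interest=$54.67
After 11 (withdraw($50)): balance=$1904.67 total_interest=$54.67

Answer: 1904.67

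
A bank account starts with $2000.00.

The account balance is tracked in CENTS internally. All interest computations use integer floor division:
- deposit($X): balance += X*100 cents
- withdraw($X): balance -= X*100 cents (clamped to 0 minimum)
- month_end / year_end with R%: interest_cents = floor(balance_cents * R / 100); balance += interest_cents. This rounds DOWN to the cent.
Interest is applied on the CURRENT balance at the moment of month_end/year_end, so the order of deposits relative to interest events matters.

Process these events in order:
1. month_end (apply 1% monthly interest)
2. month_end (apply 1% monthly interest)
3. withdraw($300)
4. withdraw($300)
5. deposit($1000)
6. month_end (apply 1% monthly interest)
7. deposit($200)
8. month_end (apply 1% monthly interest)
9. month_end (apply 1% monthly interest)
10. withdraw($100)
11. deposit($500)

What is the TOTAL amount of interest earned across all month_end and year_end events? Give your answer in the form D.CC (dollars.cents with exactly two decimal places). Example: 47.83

Answer: 118.15

Derivation:
After 1 (month_end (apply 1% monthly interest)): balance=$2020.00 total_interest=$20.00
After 2 (month_end (apply 1% monthly interest)): balance=$2040.20 total_interest=$40.20
After 3 (withdraw($300)): balance=$1740.20 total_interest=$40.20
After 4 (withdraw($300)): balance=$1440.20 total_interest=$40.20
After 5 (deposit($1000)): balance=$2440.20 total_interest=$40.20
After 6 (month_end (apply 1% monthly interest)): balance=$2464.60 total_interest=$64.60
After 7 (deposit($200)): balance=$2664.60 total_interest=$64.60
After 8 (month_end (apply 1% monthly interest)): balance=$2691.24 total_interest=$91.24
After 9 (month_end (apply 1% monthly interest)): balance=$2718.15 total_interest=$118.15
After 10 (withdraw($100)): balance=$2618.15 total_interest=$118.15
After 11 (deposit($500)): balance=$3118.15 total_interest=$118.15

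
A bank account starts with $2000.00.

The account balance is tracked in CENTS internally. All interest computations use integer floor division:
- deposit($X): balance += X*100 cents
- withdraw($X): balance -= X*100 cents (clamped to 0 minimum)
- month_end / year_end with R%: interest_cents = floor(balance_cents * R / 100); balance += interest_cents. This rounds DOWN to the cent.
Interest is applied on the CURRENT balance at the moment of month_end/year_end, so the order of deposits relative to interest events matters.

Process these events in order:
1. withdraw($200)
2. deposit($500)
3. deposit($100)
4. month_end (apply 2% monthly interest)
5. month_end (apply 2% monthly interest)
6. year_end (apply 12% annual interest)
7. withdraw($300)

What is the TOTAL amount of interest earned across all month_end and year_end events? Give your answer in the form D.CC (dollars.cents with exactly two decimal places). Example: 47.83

Answer: 396.59

Derivation:
After 1 (withdraw($200)): balance=$1800.00 total_interest=$0.00
After 2 (deposit($500)): balance=$2300.00 total_interest=$0.00
After 3 (deposit($100)): balance=$2400.00 total_interest=$0.00
After 4 (month_end (apply 2% monthly interest)): balance=$2448.00 total_interest=$48.00
After 5 (month_end (apply 2% monthly interest)): balance=$2496.96 total_interest=$96.96
After 6 (year_end (apply 12% annual interest)): balance=$2796.59 total_interest=$396.59
After 7 (withdraw($300)): balance=$2496.59 total_interest=$396.59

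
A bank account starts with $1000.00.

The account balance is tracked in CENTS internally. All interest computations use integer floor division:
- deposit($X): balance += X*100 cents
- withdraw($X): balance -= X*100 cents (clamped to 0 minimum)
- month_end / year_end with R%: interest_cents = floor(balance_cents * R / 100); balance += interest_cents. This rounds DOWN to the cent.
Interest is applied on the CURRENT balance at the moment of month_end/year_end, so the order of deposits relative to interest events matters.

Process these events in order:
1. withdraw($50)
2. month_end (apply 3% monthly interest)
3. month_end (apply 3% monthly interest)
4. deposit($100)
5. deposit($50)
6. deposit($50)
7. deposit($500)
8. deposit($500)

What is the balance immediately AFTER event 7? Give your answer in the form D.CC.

Answer: 1707.85

Derivation:
After 1 (withdraw($50)): balance=$950.00 total_interest=$0.00
After 2 (month_end (apply 3% monthly interest)): balance=$978.50 total_interest=$28.50
After 3 (month_end (apply 3% monthly interest)): balance=$1007.85 total_interest=$57.85
After 4 (deposit($100)): balance=$1107.85 total_interest=$57.85
After 5 (deposit($50)): balance=$1157.85 total_interest=$57.85
After 6 (deposit($50)): balance=$1207.85 total_interest=$57.85
After 7 (deposit($500)): balance=$1707.85 total_interest=$57.85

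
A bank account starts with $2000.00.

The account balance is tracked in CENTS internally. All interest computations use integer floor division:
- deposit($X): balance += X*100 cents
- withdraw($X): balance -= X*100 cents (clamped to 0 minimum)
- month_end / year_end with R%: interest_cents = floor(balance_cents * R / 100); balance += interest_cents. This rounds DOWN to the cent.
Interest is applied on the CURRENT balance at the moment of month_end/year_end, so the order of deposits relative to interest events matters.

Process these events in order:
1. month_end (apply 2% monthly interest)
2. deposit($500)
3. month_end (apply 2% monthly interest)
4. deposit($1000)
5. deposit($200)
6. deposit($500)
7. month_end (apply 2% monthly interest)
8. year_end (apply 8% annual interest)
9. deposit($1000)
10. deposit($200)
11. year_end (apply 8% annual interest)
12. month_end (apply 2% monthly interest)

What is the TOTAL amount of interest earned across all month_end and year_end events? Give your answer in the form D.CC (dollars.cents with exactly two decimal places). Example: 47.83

Answer: 1128.87

Derivation:
After 1 (month_end (apply 2% monthly interest)): balance=$2040.00 total_interest=$40.00
After 2 (deposit($500)): balance=$2540.00 total_interest=$40.00
After 3 (month_end (apply 2% monthly interest)): balance=$2590.80 total_interest=$90.80
After 4 (deposit($1000)): balance=$3590.80 total_interest=$90.80
After 5 (deposit($200)): balance=$3790.80 total_interest=$90.80
After 6 (deposit($500)): balance=$4290.80 total_interest=$90.80
After 7 (month_end (apply 2% monthly interest)): balance=$4376.61 total_interest=$176.61
After 8 (year_end (apply 8% annual interest)): balance=$4726.73 total_interest=$526.73
After 9 (deposit($1000)): balance=$5726.73 total_interest=$526.73
After 10 (deposit($200)): balance=$5926.73 total_interest=$526.73
After 11 (year_end (apply 8% annual interest)): balance=$6400.86 total_interest=$1000.86
After 12 (month_end (apply 2% monthly interest)): balance=$6528.87 total_interest=$1128.87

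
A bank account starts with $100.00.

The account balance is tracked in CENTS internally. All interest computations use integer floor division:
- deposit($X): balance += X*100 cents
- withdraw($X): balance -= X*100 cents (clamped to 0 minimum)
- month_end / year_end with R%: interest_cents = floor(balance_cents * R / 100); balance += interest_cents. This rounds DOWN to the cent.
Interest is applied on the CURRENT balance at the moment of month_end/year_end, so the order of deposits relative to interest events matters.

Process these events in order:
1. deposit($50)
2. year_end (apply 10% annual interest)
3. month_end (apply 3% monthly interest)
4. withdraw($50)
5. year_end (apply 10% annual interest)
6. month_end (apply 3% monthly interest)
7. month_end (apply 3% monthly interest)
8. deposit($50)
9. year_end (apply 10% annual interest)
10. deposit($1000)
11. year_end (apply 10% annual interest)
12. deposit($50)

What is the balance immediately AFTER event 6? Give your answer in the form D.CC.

After 1 (deposit($50)): balance=$150.00 total_interest=$0.00
After 2 (year_end (apply 10% annual interest)): balance=$165.00 total_interest=$15.00
After 3 (month_end (apply 3% monthly interest)): balance=$169.95 total_interest=$19.95
After 4 (withdraw($50)): balance=$119.95 total_interest=$19.95
After 5 (year_end (apply 10% annual interest)): balance=$131.94 total_interest=$31.94
After 6 (month_end (apply 3% monthly interest)): balance=$135.89 total_interest=$35.89

Answer: 135.89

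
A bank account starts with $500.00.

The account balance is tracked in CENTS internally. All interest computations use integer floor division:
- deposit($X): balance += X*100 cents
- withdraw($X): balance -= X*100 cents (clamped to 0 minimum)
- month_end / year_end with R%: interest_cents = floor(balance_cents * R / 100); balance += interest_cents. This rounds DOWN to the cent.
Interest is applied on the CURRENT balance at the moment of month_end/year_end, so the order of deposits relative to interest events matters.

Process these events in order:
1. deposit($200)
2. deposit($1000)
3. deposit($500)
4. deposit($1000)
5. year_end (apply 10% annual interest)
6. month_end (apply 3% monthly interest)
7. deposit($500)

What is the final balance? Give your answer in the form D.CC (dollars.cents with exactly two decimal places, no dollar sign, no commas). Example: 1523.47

After 1 (deposit($200)): balance=$700.00 total_interest=$0.00
After 2 (deposit($1000)): balance=$1700.00 total_interest=$0.00
After 3 (deposit($500)): balance=$2200.00 total_interest=$0.00
After 4 (deposit($1000)): balance=$3200.00 total_interest=$0.00
After 5 (year_end (apply 10% annual interest)): balance=$3520.00 total_interest=$320.00
After 6 (month_end (apply 3% monthly interest)): balance=$3625.60 total_interest=$425.60
After 7 (deposit($500)): balance=$4125.60 total_interest=$425.60

Answer: 4125.60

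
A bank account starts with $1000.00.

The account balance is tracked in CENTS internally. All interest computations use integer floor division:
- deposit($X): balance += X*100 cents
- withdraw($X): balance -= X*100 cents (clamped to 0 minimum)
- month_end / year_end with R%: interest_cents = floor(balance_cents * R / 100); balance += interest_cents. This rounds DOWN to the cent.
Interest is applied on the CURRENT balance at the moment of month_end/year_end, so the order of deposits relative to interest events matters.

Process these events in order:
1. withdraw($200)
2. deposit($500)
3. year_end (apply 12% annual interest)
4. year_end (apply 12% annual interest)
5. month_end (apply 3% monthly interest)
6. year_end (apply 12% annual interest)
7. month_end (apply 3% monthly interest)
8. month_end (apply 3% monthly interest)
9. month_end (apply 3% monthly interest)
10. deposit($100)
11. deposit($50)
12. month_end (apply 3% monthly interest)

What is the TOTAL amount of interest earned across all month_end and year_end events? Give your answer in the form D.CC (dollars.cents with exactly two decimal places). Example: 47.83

Answer: 821.77

Derivation:
After 1 (withdraw($200)): balance=$800.00 total_interest=$0.00
After 2 (deposit($500)): balance=$1300.00 total_interest=$0.00
After 3 (year_end (apply 12% annual interest)): balance=$1456.00 total_interest=$156.00
After 4 (year_end (apply 12% annual interest)): balance=$1630.72 total_interest=$330.72
After 5 (month_end (apply 3% monthly interest)): balance=$1679.64 total_interest=$379.64
After 6 (year_end (apply 12% annual interest)): balance=$1881.19 total_interest=$581.19
After 7 (month_end (apply 3% monthly interest)): balance=$1937.62 total_interest=$637.62
After 8 (month_end (apply 3% monthly interest)): balance=$1995.74 total_interest=$695.74
After 9 (month_end (apply 3% monthly interest)): balance=$2055.61 total_interest=$755.61
After 10 (deposit($100)): balance=$2155.61 total_interest=$755.61
After 11 (deposit($50)): balance=$2205.61 total_interest=$755.61
After 12 (month_end (apply 3% monthly interest)): balance=$2271.77 total_interest=$821.77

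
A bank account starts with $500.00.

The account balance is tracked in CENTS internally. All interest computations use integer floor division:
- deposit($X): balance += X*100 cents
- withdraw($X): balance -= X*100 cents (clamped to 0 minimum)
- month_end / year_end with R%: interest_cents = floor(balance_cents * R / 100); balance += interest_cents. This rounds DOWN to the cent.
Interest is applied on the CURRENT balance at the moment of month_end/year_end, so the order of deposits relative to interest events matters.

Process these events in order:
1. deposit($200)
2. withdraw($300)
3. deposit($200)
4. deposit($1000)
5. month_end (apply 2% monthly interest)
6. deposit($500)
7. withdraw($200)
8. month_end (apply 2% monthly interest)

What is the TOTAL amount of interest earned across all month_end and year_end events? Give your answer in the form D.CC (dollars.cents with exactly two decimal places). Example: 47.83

Answer: 70.64

Derivation:
After 1 (deposit($200)): balance=$700.00 total_interest=$0.00
After 2 (withdraw($300)): balance=$400.00 total_interest=$0.00
After 3 (deposit($200)): balance=$600.00 total_interest=$0.00
After 4 (deposit($1000)): balance=$1600.00 total_interest=$0.00
After 5 (month_end (apply 2% monthly interest)): balance=$1632.00 total_interest=$32.00
After 6 (deposit($500)): balance=$2132.00 total_interest=$32.00
After 7 (withdraw($200)): balance=$1932.00 total_interest=$32.00
After 8 (month_end (apply 2% monthly interest)): balance=$1970.64 total_interest=$70.64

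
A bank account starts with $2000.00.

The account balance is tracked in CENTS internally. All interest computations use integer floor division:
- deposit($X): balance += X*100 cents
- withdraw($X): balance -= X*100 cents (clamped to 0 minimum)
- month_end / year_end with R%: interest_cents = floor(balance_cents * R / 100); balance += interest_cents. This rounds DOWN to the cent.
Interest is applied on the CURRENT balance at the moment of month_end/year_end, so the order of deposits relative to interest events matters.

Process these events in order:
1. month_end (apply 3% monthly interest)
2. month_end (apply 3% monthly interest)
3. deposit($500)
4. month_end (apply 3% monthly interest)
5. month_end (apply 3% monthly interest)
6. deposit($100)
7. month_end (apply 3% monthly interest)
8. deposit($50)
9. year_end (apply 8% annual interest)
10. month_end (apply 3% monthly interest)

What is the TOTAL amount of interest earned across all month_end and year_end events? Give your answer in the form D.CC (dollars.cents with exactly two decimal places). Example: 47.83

After 1 (month_end (apply 3% monthly interest)): balance=$2060.00 total_interest=$60.00
After 2 (month_end (apply 3% monthly interest)): balance=$2121.80 total_interest=$121.80
After 3 (deposit($500)): balance=$2621.80 total_interest=$121.80
After 4 (month_end (apply 3% monthly interest)): balance=$2700.45 total_interest=$200.45
After 5 (month_end (apply 3% monthly interest)): balance=$2781.46 total_interest=$281.46
After 6 (deposit($100)): balance=$2881.46 total_interest=$281.46
After 7 (month_end (apply 3% monthly interest)): balance=$2967.90 total_interest=$367.90
After 8 (deposit($50)): balance=$3017.90 total_interest=$367.90
After 9 (year_end (apply 8% annual interest)): balance=$3259.33 total_interest=$609.33
After 10 (month_end (apply 3% monthly interest)): balance=$3357.10 total_interest=$707.10

Answer: 707.10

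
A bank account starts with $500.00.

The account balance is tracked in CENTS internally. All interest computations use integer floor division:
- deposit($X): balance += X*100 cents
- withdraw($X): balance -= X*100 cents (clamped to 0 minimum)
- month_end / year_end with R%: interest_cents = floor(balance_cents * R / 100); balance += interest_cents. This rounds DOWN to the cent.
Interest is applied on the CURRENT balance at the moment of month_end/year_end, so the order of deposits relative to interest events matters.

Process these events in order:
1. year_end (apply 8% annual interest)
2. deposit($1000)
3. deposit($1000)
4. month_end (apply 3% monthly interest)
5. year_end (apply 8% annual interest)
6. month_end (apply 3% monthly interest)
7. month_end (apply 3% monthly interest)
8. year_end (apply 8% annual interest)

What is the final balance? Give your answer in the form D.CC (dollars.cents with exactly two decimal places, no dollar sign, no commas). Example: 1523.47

Answer: 3237.35

Derivation:
After 1 (year_end (apply 8% annual interest)): balance=$540.00 total_interest=$40.00
After 2 (deposit($1000)): balance=$1540.00 total_interest=$40.00
After 3 (deposit($1000)): balance=$2540.00 total_interest=$40.00
After 4 (month_end (apply 3% monthly interest)): balance=$2616.20 total_interest=$116.20
After 5 (year_end (apply 8% annual interest)): balance=$2825.49 total_interest=$325.49
After 6 (month_end (apply 3% monthly interest)): balance=$2910.25 total_interest=$410.25
After 7 (month_end (apply 3% monthly interest)): balance=$2997.55 total_interest=$497.55
After 8 (year_end (apply 8% annual interest)): balance=$3237.35 total_interest=$737.35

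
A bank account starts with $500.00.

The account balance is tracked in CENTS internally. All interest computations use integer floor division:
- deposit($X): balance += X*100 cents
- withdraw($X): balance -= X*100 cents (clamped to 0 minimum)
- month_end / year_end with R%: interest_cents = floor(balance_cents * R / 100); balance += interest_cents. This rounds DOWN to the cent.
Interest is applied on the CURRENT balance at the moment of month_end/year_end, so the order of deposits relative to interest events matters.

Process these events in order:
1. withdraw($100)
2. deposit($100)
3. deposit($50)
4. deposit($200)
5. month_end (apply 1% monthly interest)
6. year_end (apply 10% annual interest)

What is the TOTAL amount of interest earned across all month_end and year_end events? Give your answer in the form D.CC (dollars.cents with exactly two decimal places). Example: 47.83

After 1 (withdraw($100)): balance=$400.00 total_interest=$0.00
After 2 (deposit($100)): balance=$500.00 total_interest=$0.00
After 3 (deposit($50)): balance=$550.00 total_interest=$0.00
After 4 (deposit($200)): balance=$750.00 total_interest=$0.00
After 5 (month_end (apply 1% monthly interest)): balance=$757.50 total_interest=$7.50
After 6 (year_end (apply 10% annual interest)): balance=$833.25 total_interest=$83.25

Answer: 83.25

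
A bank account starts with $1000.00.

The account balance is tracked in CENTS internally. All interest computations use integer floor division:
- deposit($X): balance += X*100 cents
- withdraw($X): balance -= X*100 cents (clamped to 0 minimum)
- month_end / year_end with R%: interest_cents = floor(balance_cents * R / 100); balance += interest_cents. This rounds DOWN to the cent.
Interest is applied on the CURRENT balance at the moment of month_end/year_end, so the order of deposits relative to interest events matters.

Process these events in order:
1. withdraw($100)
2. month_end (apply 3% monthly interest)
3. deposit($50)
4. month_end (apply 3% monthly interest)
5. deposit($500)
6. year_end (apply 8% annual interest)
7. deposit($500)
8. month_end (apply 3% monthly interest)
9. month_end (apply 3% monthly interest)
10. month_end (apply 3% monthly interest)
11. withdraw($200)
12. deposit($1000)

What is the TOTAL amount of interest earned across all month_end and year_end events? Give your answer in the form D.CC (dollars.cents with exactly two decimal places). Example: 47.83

After 1 (withdraw($100)): balance=$900.00 total_interest=$0.00
After 2 (month_end (apply 3% monthly interest)): balance=$927.00 total_interest=$27.00
After 3 (deposit($50)): balance=$977.00 total_interest=$27.00
After 4 (month_end (apply 3% monthly interest)): balance=$1006.31 total_interest=$56.31
After 5 (deposit($500)): balance=$1506.31 total_interest=$56.31
After 6 (year_end (apply 8% annual interest)): balance=$1626.81 total_interest=$176.81
After 7 (deposit($500)): balance=$2126.81 total_interest=$176.81
After 8 (month_end (apply 3% monthly interest)): balance=$2190.61 total_interest=$240.61
After 9 (month_end (apply 3% monthly interest)): balance=$2256.32 total_interest=$306.32
After 10 (month_end (apply 3% monthly interest)): balance=$2324.00 total_interest=$374.00
After 11 (withdraw($200)): balance=$2124.00 total_interest=$374.00
After 12 (deposit($1000)): balance=$3124.00 total_interest=$374.00

Answer: 374.00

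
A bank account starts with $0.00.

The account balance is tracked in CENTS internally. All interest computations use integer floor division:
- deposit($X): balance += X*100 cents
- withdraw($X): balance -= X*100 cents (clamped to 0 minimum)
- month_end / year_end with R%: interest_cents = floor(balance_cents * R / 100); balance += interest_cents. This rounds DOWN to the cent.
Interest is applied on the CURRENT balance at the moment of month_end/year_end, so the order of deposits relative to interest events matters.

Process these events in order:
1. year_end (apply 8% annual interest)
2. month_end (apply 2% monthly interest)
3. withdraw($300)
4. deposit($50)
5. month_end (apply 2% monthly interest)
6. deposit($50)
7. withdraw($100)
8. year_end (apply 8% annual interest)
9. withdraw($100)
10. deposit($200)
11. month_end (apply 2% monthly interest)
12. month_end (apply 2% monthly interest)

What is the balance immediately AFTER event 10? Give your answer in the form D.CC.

Answer: 200.00

Derivation:
After 1 (year_end (apply 8% annual interest)): balance=$0.00 total_interest=$0.00
After 2 (month_end (apply 2% monthly interest)): balance=$0.00 total_interest=$0.00
After 3 (withdraw($300)): balance=$0.00 total_interest=$0.00
After 4 (deposit($50)): balance=$50.00 total_interest=$0.00
After 5 (month_end (apply 2% monthly interest)): balance=$51.00 total_interest=$1.00
After 6 (deposit($50)): balance=$101.00 total_interest=$1.00
After 7 (withdraw($100)): balance=$1.00 total_interest=$1.00
After 8 (year_end (apply 8% annual interest)): balance=$1.08 total_interest=$1.08
After 9 (withdraw($100)): balance=$0.00 total_interest=$1.08
After 10 (deposit($200)): balance=$200.00 total_interest=$1.08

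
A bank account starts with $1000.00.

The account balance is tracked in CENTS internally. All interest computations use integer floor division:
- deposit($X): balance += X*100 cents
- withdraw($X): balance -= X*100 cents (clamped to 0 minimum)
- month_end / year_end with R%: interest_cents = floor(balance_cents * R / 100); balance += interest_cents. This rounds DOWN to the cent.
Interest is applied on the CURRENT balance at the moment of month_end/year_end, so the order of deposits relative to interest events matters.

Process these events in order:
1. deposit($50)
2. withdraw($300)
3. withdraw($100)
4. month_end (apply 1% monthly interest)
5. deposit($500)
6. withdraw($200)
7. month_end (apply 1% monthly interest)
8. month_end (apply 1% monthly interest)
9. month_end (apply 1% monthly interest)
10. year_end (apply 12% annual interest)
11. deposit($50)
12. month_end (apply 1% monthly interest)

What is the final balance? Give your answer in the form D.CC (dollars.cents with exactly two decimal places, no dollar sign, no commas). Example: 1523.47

After 1 (deposit($50)): balance=$1050.00 total_interest=$0.00
After 2 (withdraw($300)): balance=$750.00 total_interest=$0.00
After 3 (withdraw($100)): balance=$650.00 total_interest=$0.00
After 4 (month_end (apply 1% monthly interest)): balance=$656.50 total_interest=$6.50
After 5 (deposit($500)): balance=$1156.50 total_interest=$6.50
After 6 (withdraw($200)): balance=$956.50 total_interest=$6.50
After 7 (month_end (apply 1% monthly interest)): balance=$966.06 total_interest=$16.06
After 8 (month_end (apply 1% monthly interest)): balance=$975.72 total_interest=$25.72
After 9 (month_end (apply 1% monthly interest)): balance=$985.47 total_interest=$35.47
After 10 (year_end (apply 12% annual interest)): balance=$1103.72 total_interest=$153.72
After 11 (deposit($50)): balance=$1153.72 total_interest=$153.72
After 12 (month_end (apply 1% monthly interest)): balance=$1165.25 total_interest=$165.25

Answer: 1165.25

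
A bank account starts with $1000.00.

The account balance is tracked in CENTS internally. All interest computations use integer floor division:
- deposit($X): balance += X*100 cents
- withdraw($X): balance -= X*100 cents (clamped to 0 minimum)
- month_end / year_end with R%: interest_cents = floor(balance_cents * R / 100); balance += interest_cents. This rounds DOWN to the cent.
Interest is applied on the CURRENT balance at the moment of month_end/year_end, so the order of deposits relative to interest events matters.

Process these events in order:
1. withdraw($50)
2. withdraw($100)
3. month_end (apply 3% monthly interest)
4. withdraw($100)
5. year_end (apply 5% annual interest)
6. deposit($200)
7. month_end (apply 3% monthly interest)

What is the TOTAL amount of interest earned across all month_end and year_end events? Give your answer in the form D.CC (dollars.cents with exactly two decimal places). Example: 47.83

Answer: 94.69

Derivation:
After 1 (withdraw($50)): balance=$950.00 total_interest=$0.00
After 2 (withdraw($100)): balance=$850.00 total_interest=$0.00
After 3 (month_end (apply 3% monthly interest)): balance=$875.50 total_interest=$25.50
After 4 (withdraw($100)): balance=$775.50 total_interest=$25.50
After 5 (year_end (apply 5% annual interest)): balance=$814.27 total_interest=$64.27
After 6 (deposit($200)): balance=$1014.27 total_interest=$64.27
After 7 (month_end (apply 3% monthly interest)): balance=$1044.69 total_interest=$94.69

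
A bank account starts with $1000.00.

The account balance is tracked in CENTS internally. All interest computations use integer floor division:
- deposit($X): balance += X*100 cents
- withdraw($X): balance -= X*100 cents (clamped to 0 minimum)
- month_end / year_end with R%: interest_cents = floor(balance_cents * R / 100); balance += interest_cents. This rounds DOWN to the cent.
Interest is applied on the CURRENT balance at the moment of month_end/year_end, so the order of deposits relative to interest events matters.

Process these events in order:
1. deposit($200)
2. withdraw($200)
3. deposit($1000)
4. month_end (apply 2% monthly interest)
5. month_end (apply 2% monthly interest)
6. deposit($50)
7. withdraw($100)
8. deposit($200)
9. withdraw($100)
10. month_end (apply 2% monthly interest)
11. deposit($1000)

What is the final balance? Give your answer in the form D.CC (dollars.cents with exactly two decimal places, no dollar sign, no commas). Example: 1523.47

After 1 (deposit($200)): balance=$1200.00 total_interest=$0.00
After 2 (withdraw($200)): balance=$1000.00 total_interest=$0.00
After 3 (deposit($1000)): balance=$2000.00 total_interest=$0.00
After 4 (month_end (apply 2% monthly interest)): balance=$2040.00 total_interest=$40.00
After 5 (month_end (apply 2% monthly interest)): balance=$2080.80 total_interest=$80.80
After 6 (deposit($50)): balance=$2130.80 total_interest=$80.80
After 7 (withdraw($100)): balance=$2030.80 total_interest=$80.80
After 8 (deposit($200)): balance=$2230.80 total_interest=$80.80
After 9 (withdraw($100)): balance=$2130.80 total_interest=$80.80
After 10 (month_end (apply 2% monthly interest)): balance=$2173.41 total_interest=$123.41
After 11 (deposit($1000)): balance=$3173.41 total_interest=$123.41

Answer: 3173.41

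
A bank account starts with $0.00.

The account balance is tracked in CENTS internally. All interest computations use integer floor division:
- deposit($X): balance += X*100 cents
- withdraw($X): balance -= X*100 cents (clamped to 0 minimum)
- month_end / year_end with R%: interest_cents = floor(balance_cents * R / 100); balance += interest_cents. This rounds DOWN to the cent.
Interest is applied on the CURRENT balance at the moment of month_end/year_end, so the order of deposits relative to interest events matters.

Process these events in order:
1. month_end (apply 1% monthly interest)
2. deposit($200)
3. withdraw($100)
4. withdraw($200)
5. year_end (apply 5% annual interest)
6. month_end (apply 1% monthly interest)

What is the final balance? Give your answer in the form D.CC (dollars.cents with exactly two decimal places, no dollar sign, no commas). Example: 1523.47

Answer: 0.00

Derivation:
After 1 (month_end (apply 1% monthly interest)): balance=$0.00 total_interest=$0.00
After 2 (deposit($200)): balance=$200.00 total_interest=$0.00
After 3 (withdraw($100)): balance=$100.00 total_interest=$0.00
After 4 (withdraw($200)): balance=$0.00 total_interest=$0.00
After 5 (year_end (apply 5% annual interest)): balance=$0.00 total_interest=$0.00
After 6 (month_end (apply 1% monthly interest)): balance=$0.00 total_interest=$0.00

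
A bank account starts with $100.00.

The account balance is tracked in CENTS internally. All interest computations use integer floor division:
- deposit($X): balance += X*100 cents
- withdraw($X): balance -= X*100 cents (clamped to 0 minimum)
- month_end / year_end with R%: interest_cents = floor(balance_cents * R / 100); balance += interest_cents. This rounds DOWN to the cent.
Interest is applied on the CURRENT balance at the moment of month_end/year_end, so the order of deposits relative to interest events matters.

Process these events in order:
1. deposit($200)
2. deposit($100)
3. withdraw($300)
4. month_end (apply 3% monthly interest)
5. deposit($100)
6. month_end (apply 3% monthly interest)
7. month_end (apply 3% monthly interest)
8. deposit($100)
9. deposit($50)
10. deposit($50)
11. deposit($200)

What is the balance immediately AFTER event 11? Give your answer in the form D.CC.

Answer: 615.36

Derivation:
After 1 (deposit($200)): balance=$300.00 total_interest=$0.00
After 2 (deposit($100)): balance=$400.00 total_interest=$0.00
After 3 (withdraw($300)): balance=$100.00 total_interest=$0.00
After 4 (month_end (apply 3% monthly interest)): balance=$103.00 total_interest=$3.00
After 5 (deposit($100)): balance=$203.00 total_interest=$3.00
After 6 (month_end (apply 3% monthly interest)): balance=$209.09 total_interest=$9.09
After 7 (month_end (apply 3% monthly interest)): balance=$215.36 total_interest=$15.36
After 8 (deposit($100)): balance=$315.36 total_interest=$15.36
After 9 (deposit($50)): balance=$365.36 total_interest=$15.36
After 10 (deposit($50)): balance=$415.36 total_interest=$15.36
After 11 (deposit($200)): balance=$615.36 total_interest=$15.36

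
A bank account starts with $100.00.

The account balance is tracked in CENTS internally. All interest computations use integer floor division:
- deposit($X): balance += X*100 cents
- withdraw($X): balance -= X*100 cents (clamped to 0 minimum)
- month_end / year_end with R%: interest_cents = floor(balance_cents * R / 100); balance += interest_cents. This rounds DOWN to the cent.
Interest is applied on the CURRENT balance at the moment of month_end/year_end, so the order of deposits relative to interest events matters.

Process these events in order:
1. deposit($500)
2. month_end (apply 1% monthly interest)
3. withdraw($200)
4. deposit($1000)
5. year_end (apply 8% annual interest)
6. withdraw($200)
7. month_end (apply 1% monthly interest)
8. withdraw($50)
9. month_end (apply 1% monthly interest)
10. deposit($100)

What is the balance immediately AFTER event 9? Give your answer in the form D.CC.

After 1 (deposit($500)): balance=$600.00 total_interest=$0.00
After 2 (month_end (apply 1% monthly interest)): balance=$606.00 total_interest=$6.00
After 3 (withdraw($200)): balance=$406.00 total_interest=$6.00
After 4 (deposit($1000)): balance=$1406.00 total_interest=$6.00
After 5 (year_end (apply 8% annual interest)): balance=$1518.48 total_interest=$118.48
After 6 (withdraw($200)): balance=$1318.48 total_interest=$118.48
After 7 (month_end (apply 1% monthly interest)): balance=$1331.66 total_interest=$131.66
After 8 (withdraw($50)): balance=$1281.66 total_interest=$131.66
After 9 (month_end (apply 1% monthly interest)): balance=$1294.47 total_interest=$144.47

Answer: 1294.47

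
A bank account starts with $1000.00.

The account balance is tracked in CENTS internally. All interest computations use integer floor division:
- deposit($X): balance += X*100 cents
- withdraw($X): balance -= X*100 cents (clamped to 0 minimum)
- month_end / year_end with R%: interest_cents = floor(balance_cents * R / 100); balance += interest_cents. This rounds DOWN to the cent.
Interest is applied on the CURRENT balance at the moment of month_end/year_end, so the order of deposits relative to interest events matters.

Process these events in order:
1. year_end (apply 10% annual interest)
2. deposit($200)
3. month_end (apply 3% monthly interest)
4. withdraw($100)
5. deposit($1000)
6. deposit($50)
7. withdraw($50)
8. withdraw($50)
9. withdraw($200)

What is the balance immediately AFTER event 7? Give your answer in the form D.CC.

After 1 (year_end (apply 10% annual interest)): balance=$1100.00 total_interest=$100.00
After 2 (deposit($200)): balance=$1300.00 total_interest=$100.00
After 3 (month_end (apply 3% monthly interest)): balance=$1339.00 total_interest=$139.00
After 4 (withdraw($100)): balance=$1239.00 total_interest=$139.00
After 5 (deposit($1000)): balance=$2239.00 total_interest=$139.00
After 6 (deposit($50)): balance=$2289.00 total_interest=$139.00
After 7 (withdraw($50)): balance=$2239.00 total_interest=$139.00

Answer: 2239.00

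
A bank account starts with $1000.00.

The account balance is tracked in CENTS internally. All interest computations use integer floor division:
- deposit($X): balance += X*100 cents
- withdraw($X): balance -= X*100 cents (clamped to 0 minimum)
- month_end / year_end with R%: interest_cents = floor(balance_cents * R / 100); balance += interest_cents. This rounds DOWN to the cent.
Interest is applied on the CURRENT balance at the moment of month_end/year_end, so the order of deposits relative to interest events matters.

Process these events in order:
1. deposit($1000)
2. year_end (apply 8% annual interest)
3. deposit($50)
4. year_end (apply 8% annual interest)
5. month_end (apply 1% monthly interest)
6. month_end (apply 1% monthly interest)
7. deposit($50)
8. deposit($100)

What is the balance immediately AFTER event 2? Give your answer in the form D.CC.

Answer: 2160.00

Derivation:
After 1 (deposit($1000)): balance=$2000.00 total_interest=$0.00
After 2 (year_end (apply 8% annual interest)): balance=$2160.00 total_interest=$160.00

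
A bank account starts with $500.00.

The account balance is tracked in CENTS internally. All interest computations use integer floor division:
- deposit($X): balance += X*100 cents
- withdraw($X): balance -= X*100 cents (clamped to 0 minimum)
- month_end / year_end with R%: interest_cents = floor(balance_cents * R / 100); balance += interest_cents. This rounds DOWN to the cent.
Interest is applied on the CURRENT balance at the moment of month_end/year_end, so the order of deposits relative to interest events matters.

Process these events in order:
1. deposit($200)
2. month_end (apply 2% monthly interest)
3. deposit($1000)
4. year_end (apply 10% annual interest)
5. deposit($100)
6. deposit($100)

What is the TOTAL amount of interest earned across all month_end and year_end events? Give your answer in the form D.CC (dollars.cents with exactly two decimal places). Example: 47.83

Answer: 185.40

Derivation:
After 1 (deposit($200)): balance=$700.00 total_interest=$0.00
After 2 (month_end (apply 2% monthly interest)): balance=$714.00 total_interest=$14.00
After 3 (deposit($1000)): balance=$1714.00 total_interest=$14.00
After 4 (year_end (apply 10% annual interest)): balance=$1885.40 total_interest=$185.40
After 5 (deposit($100)): balance=$1985.40 total_interest=$185.40
After 6 (deposit($100)): balance=$2085.40 total_interest=$185.40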